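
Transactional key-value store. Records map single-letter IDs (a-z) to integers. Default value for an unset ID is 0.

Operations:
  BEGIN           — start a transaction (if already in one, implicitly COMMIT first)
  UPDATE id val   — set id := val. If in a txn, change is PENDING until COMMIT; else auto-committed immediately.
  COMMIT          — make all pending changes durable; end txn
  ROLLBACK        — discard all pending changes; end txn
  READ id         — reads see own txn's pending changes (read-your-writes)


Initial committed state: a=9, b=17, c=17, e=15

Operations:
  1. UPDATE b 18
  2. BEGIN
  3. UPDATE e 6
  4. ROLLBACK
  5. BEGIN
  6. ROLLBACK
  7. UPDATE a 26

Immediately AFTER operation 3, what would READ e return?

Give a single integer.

Initial committed: {a=9, b=17, c=17, e=15}
Op 1: UPDATE b=18 (auto-commit; committed b=18)
Op 2: BEGIN: in_txn=True, pending={}
Op 3: UPDATE e=6 (pending; pending now {e=6})
After op 3: visible(e) = 6 (pending={e=6}, committed={a=9, b=18, c=17, e=15})

Answer: 6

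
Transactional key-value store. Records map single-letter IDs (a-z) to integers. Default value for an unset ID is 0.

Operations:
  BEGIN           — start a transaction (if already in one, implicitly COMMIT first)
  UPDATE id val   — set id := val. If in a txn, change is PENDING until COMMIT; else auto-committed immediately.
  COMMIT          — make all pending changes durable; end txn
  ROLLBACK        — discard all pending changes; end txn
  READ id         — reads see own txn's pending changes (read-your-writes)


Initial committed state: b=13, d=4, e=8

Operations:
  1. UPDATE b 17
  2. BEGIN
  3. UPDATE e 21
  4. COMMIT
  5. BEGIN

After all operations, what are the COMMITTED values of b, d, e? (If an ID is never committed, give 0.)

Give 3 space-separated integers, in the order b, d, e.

Answer: 17 4 21

Derivation:
Initial committed: {b=13, d=4, e=8}
Op 1: UPDATE b=17 (auto-commit; committed b=17)
Op 2: BEGIN: in_txn=True, pending={}
Op 3: UPDATE e=21 (pending; pending now {e=21})
Op 4: COMMIT: merged ['e'] into committed; committed now {b=17, d=4, e=21}
Op 5: BEGIN: in_txn=True, pending={}
Final committed: {b=17, d=4, e=21}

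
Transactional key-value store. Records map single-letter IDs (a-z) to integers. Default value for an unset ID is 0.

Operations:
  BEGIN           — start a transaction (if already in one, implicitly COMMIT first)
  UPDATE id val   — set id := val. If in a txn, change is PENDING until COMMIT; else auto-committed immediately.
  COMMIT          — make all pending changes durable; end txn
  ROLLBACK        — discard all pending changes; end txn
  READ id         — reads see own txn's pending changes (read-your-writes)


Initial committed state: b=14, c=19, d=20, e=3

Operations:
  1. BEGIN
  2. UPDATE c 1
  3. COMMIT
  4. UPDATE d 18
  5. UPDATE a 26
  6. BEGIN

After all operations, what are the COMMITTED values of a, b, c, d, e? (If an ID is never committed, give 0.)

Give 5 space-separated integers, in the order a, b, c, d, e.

Initial committed: {b=14, c=19, d=20, e=3}
Op 1: BEGIN: in_txn=True, pending={}
Op 2: UPDATE c=1 (pending; pending now {c=1})
Op 3: COMMIT: merged ['c'] into committed; committed now {b=14, c=1, d=20, e=3}
Op 4: UPDATE d=18 (auto-commit; committed d=18)
Op 5: UPDATE a=26 (auto-commit; committed a=26)
Op 6: BEGIN: in_txn=True, pending={}
Final committed: {a=26, b=14, c=1, d=18, e=3}

Answer: 26 14 1 18 3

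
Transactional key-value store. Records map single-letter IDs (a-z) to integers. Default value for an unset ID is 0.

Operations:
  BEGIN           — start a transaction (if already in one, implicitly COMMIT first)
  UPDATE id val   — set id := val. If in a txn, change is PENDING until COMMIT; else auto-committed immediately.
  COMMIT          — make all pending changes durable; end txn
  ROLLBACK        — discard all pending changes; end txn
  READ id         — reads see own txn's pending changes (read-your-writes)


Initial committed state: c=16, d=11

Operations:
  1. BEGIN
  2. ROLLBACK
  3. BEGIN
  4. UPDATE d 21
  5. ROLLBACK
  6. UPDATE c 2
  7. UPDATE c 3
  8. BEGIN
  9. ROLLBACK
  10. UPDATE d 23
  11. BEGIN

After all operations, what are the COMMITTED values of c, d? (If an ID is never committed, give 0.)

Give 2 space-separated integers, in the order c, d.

Answer: 3 23

Derivation:
Initial committed: {c=16, d=11}
Op 1: BEGIN: in_txn=True, pending={}
Op 2: ROLLBACK: discarded pending []; in_txn=False
Op 3: BEGIN: in_txn=True, pending={}
Op 4: UPDATE d=21 (pending; pending now {d=21})
Op 5: ROLLBACK: discarded pending ['d']; in_txn=False
Op 6: UPDATE c=2 (auto-commit; committed c=2)
Op 7: UPDATE c=3 (auto-commit; committed c=3)
Op 8: BEGIN: in_txn=True, pending={}
Op 9: ROLLBACK: discarded pending []; in_txn=False
Op 10: UPDATE d=23 (auto-commit; committed d=23)
Op 11: BEGIN: in_txn=True, pending={}
Final committed: {c=3, d=23}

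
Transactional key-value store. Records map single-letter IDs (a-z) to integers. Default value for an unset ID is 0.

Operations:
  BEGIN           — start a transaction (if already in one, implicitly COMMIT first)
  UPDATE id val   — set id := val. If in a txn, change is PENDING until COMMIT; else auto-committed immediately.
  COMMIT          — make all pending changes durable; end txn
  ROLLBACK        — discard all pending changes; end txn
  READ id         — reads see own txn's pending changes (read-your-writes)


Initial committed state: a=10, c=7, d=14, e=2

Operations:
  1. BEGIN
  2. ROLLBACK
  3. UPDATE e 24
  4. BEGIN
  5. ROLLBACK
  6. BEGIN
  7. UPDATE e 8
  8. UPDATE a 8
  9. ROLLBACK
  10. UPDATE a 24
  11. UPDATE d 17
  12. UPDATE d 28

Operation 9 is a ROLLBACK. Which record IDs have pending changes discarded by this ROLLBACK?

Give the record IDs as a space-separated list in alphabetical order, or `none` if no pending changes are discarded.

Answer: a e

Derivation:
Initial committed: {a=10, c=7, d=14, e=2}
Op 1: BEGIN: in_txn=True, pending={}
Op 2: ROLLBACK: discarded pending []; in_txn=False
Op 3: UPDATE e=24 (auto-commit; committed e=24)
Op 4: BEGIN: in_txn=True, pending={}
Op 5: ROLLBACK: discarded pending []; in_txn=False
Op 6: BEGIN: in_txn=True, pending={}
Op 7: UPDATE e=8 (pending; pending now {e=8})
Op 8: UPDATE a=8 (pending; pending now {a=8, e=8})
Op 9: ROLLBACK: discarded pending ['a', 'e']; in_txn=False
Op 10: UPDATE a=24 (auto-commit; committed a=24)
Op 11: UPDATE d=17 (auto-commit; committed d=17)
Op 12: UPDATE d=28 (auto-commit; committed d=28)
ROLLBACK at op 9 discards: ['a', 'e']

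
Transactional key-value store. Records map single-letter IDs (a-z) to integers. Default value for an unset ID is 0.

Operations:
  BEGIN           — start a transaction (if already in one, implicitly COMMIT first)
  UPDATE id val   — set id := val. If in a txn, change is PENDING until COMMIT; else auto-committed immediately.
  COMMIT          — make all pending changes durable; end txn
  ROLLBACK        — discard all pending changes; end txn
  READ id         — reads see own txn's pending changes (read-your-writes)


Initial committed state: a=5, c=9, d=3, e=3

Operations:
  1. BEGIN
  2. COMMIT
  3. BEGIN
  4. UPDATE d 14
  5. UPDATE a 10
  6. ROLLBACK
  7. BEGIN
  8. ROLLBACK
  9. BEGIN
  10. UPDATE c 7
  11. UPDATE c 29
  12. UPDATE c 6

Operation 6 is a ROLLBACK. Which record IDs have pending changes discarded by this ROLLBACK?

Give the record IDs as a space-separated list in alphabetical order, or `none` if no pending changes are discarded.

Answer: a d

Derivation:
Initial committed: {a=5, c=9, d=3, e=3}
Op 1: BEGIN: in_txn=True, pending={}
Op 2: COMMIT: merged [] into committed; committed now {a=5, c=9, d=3, e=3}
Op 3: BEGIN: in_txn=True, pending={}
Op 4: UPDATE d=14 (pending; pending now {d=14})
Op 5: UPDATE a=10 (pending; pending now {a=10, d=14})
Op 6: ROLLBACK: discarded pending ['a', 'd']; in_txn=False
Op 7: BEGIN: in_txn=True, pending={}
Op 8: ROLLBACK: discarded pending []; in_txn=False
Op 9: BEGIN: in_txn=True, pending={}
Op 10: UPDATE c=7 (pending; pending now {c=7})
Op 11: UPDATE c=29 (pending; pending now {c=29})
Op 12: UPDATE c=6 (pending; pending now {c=6})
ROLLBACK at op 6 discards: ['a', 'd']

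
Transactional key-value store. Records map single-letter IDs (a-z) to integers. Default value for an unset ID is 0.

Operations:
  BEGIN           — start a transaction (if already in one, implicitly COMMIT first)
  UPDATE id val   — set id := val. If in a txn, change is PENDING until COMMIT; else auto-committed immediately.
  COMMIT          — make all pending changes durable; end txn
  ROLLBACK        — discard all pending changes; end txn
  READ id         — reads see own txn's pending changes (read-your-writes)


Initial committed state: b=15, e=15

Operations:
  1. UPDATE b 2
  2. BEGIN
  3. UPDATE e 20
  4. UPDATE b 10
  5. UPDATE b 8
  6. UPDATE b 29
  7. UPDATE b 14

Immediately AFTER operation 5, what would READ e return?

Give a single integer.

Answer: 20

Derivation:
Initial committed: {b=15, e=15}
Op 1: UPDATE b=2 (auto-commit; committed b=2)
Op 2: BEGIN: in_txn=True, pending={}
Op 3: UPDATE e=20 (pending; pending now {e=20})
Op 4: UPDATE b=10 (pending; pending now {b=10, e=20})
Op 5: UPDATE b=8 (pending; pending now {b=8, e=20})
After op 5: visible(e) = 20 (pending={b=8, e=20}, committed={b=2, e=15})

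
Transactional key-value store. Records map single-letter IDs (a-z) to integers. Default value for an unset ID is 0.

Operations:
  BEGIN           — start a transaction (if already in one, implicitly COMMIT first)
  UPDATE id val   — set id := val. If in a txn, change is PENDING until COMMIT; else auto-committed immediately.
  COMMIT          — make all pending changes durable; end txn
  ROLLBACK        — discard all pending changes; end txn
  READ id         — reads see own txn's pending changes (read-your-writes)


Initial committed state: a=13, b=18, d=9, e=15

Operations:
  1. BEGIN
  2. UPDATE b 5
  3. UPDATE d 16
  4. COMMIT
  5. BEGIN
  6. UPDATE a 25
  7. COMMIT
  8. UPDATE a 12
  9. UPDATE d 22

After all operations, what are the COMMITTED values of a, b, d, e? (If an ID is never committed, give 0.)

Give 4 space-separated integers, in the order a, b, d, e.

Initial committed: {a=13, b=18, d=9, e=15}
Op 1: BEGIN: in_txn=True, pending={}
Op 2: UPDATE b=5 (pending; pending now {b=5})
Op 3: UPDATE d=16 (pending; pending now {b=5, d=16})
Op 4: COMMIT: merged ['b', 'd'] into committed; committed now {a=13, b=5, d=16, e=15}
Op 5: BEGIN: in_txn=True, pending={}
Op 6: UPDATE a=25 (pending; pending now {a=25})
Op 7: COMMIT: merged ['a'] into committed; committed now {a=25, b=5, d=16, e=15}
Op 8: UPDATE a=12 (auto-commit; committed a=12)
Op 9: UPDATE d=22 (auto-commit; committed d=22)
Final committed: {a=12, b=5, d=22, e=15}

Answer: 12 5 22 15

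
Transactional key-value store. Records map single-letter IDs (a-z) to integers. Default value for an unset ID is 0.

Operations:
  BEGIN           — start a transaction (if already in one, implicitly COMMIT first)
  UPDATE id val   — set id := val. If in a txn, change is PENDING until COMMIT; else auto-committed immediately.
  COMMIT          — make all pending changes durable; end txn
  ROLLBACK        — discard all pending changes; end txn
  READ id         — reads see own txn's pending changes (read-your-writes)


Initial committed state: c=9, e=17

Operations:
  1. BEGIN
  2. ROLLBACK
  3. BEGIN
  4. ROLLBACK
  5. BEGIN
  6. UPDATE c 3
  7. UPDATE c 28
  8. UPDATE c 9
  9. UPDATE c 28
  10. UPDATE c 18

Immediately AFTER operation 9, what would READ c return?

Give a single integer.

Initial committed: {c=9, e=17}
Op 1: BEGIN: in_txn=True, pending={}
Op 2: ROLLBACK: discarded pending []; in_txn=False
Op 3: BEGIN: in_txn=True, pending={}
Op 4: ROLLBACK: discarded pending []; in_txn=False
Op 5: BEGIN: in_txn=True, pending={}
Op 6: UPDATE c=3 (pending; pending now {c=3})
Op 7: UPDATE c=28 (pending; pending now {c=28})
Op 8: UPDATE c=9 (pending; pending now {c=9})
Op 9: UPDATE c=28 (pending; pending now {c=28})
After op 9: visible(c) = 28 (pending={c=28}, committed={c=9, e=17})

Answer: 28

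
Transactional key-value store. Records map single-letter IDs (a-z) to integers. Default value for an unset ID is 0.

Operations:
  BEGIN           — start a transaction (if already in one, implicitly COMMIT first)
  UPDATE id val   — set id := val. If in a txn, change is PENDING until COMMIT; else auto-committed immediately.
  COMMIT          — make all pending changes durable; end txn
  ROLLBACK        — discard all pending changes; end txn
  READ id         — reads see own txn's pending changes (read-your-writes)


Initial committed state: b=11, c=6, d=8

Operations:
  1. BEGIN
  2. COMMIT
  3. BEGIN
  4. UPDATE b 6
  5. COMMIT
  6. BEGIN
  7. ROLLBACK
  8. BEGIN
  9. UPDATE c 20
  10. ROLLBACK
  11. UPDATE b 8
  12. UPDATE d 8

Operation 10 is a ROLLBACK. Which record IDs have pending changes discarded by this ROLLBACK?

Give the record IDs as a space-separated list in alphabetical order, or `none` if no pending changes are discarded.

Answer: c

Derivation:
Initial committed: {b=11, c=6, d=8}
Op 1: BEGIN: in_txn=True, pending={}
Op 2: COMMIT: merged [] into committed; committed now {b=11, c=6, d=8}
Op 3: BEGIN: in_txn=True, pending={}
Op 4: UPDATE b=6 (pending; pending now {b=6})
Op 5: COMMIT: merged ['b'] into committed; committed now {b=6, c=6, d=8}
Op 6: BEGIN: in_txn=True, pending={}
Op 7: ROLLBACK: discarded pending []; in_txn=False
Op 8: BEGIN: in_txn=True, pending={}
Op 9: UPDATE c=20 (pending; pending now {c=20})
Op 10: ROLLBACK: discarded pending ['c']; in_txn=False
Op 11: UPDATE b=8 (auto-commit; committed b=8)
Op 12: UPDATE d=8 (auto-commit; committed d=8)
ROLLBACK at op 10 discards: ['c']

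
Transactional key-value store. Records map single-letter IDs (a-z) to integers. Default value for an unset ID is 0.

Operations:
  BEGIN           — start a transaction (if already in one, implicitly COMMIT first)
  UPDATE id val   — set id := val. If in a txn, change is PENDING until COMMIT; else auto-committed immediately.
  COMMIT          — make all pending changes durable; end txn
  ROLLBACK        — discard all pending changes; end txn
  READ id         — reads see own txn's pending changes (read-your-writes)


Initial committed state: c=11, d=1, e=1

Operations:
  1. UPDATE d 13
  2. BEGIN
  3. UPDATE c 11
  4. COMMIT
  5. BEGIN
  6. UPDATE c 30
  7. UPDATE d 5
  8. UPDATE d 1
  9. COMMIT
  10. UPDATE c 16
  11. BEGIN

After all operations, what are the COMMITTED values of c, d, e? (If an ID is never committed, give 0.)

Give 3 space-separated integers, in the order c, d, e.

Answer: 16 1 1

Derivation:
Initial committed: {c=11, d=1, e=1}
Op 1: UPDATE d=13 (auto-commit; committed d=13)
Op 2: BEGIN: in_txn=True, pending={}
Op 3: UPDATE c=11 (pending; pending now {c=11})
Op 4: COMMIT: merged ['c'] into committed; committed now {c=11, d=13, e=1}
Op 5: BEGIN: in_txn=True, pending={}
Op 6: UPDATE c=30 (pending; pending now {c=30})
Op 7: UPDATE d=5 (pending; pending now {c=30, d=5})
Op 8: UPDATE d=1 (pending; pending now {c=30, d=1})
Op 9: COMMIT: merged ['c', 'd'] into committed; committed now {c=30, d=1, e=1}
Op 10: UPDATE c=16 (auto-commit; committed c=16)
Op 11: BEGIN: in_txn=True, pending={}
Final committed: {c=16, d=1, e=1}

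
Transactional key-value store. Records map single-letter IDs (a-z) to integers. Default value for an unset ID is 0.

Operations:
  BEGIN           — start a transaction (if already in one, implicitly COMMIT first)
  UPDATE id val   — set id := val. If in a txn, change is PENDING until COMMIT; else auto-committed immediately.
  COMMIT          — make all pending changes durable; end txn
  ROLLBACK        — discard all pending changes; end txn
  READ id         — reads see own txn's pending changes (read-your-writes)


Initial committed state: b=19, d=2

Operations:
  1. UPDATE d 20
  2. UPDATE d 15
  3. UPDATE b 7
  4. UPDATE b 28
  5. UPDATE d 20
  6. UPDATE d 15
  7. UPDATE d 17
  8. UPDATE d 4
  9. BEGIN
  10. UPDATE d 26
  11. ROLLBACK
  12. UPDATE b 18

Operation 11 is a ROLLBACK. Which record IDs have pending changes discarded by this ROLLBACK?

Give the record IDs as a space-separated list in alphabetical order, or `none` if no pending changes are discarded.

Answer: d

Derivation:
Initial committed: {b=19, d=2}
Op 1: UPDATE d=20 (auto-commit; committed d=20)
Op 2: UPDATE d=15 (auto-commit; committed d=15)
Op 3: UPDATE b=7 (auto-commit; committed b=7)
Op 4: UPDATE b=28 (auto-commit; committed b=28)
Op 5: UPDATE d=20 (auto-commit; committed d=20)
Op 6: UPDATE d=15 (auto-commit; committed d=15)
Op 7: UPDATE d=17 (auto-commit; committed d=17)
Op 8: UPDATE d=4 (auto-commit; committed d=4)
Op 9: BEGIN: in_txn=True, pending={}
Op 10: UPDATE d=26 (pending; pending now {d=26})
Op 11: ROLLBACK: discarded pending ['d']; in_txn=False
Op 12: UPDATE b=18 (auto-commit; committed b=18)
ROLLBACK at op 11 discards: ['d']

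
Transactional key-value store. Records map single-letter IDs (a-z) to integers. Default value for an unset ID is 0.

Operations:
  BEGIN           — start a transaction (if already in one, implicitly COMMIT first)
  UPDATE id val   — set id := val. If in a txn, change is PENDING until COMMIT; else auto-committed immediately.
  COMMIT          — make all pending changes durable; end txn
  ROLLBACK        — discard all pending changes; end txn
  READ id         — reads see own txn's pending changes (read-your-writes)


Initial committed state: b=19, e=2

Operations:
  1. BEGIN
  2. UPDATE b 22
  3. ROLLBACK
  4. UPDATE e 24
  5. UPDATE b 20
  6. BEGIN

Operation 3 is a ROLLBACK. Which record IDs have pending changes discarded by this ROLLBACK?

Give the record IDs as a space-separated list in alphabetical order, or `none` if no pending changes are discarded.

Answer: b

Derivation:
Initial committed: {b=19, e=2}
Op 1: BEGIN: in_txn=True, pending={}
Op 2: UPDATE b=22 (pending; pending now {b=22})
Op 3: ROLLBACK: discarded pending ['b']; in_txn=False
Op 4: UPDATE e=24 (auto-commit; committed e=24)
Op 5: UPDATE b=20 (auto-commit; committed b=20)
Op 6: BEGIN: in_txn=True, pending={}
ROLLBACK at op 3 discards: ['b']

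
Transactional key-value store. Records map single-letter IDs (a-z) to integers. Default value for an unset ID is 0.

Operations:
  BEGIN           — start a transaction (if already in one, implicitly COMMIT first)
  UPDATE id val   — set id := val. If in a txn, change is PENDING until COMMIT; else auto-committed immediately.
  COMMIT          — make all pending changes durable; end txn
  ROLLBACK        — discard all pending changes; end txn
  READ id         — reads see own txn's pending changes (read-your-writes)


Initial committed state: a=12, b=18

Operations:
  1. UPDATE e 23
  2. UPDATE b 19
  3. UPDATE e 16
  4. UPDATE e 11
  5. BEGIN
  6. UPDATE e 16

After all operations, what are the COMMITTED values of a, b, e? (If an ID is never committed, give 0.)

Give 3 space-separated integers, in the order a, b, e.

Answer: 12 19 11

Derivation:
Initial committed: {a=12, b=18}
Op 1: UPDATE e=23 (auto-commit; committed e=23)
Op 2: UPDATE b=19 (auto-commit; committed b=19)
Op 3: UPDATE e=16 (auto-commit; committed e=16)
Op 4: UPDATE e=11 (auto-commit; committed e=11)
Op 5: BEGIN: in_txn=True, pending={}
Op 6: UPDATE e=16 (pending; pending now {e=16})
Final committed: {a=12, b=19, e=11}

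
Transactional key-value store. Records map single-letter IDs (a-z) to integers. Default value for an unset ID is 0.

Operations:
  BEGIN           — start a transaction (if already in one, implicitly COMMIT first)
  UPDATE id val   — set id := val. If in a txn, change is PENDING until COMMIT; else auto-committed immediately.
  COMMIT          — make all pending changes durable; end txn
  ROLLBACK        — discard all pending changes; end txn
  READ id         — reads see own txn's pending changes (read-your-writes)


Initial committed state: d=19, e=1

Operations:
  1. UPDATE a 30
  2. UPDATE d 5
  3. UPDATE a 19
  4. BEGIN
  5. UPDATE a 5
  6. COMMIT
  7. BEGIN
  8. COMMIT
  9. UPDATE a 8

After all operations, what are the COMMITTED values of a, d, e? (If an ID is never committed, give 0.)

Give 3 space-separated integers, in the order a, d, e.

Initial committed: {d=19, e=1}
Op 1: UPDATE a=30 (auto-commit; committed a=30)
Op 2: UPDATE d=5 (auto-commit; committed d=5)
Op 3: UPDATE a=19 (auto-commit; committed a=19)
Op 4: BEGIN: in_txn=True, pending={}
Op 5: UPDATE a=5 (pending; pending now {a=5})
Op 6: COMMIT: merged ['a'] into committed; committed now {a=5, d=5, e=1}
Op 7: BEGIN: in_txn=True, pending={}
Op 8: COMMIT: merged [] into committed; committed now {a=5, d=5, e=1}
Op 9: UPDATE a=8 (auto-commit; committed a=8)
Final committed: {a=8, d=5, e=1}

Answer: 8 5 1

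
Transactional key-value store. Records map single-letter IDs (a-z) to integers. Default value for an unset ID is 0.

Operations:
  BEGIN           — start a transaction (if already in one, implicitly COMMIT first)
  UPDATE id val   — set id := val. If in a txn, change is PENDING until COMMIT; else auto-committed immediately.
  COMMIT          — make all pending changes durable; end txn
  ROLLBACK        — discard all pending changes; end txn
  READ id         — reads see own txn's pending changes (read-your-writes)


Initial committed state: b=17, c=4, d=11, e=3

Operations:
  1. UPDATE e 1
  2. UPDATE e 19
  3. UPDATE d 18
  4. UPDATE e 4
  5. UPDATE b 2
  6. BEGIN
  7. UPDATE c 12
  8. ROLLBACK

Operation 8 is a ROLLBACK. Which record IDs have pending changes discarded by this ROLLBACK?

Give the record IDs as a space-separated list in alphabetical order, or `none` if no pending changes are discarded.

Initial committed: {b=17, c=4, d=11, e=3}
Op 1: UPDATE e=1 (auto-commit; committed e=1)
Op 2: UPDATE e=19 (auto-commit; committed e=19)
Op 3: UPDATE d=18 (auto-commit; committed d=18)
Op 4: UPDATE e=4 (auto-commit; committed e=4)
Op 5: UPDATE b=2 (auto-commit; committed b=2)
Op 6: BEGIN: in_txn=True, pending={}
Op 7: UPDATE c=12 (pending; pending now {c=12})
Op 8: ROLLBACK: discarded pending ['c']; in_txn=False
ROLLBACK at op 8 discards: ['c']

Answer: c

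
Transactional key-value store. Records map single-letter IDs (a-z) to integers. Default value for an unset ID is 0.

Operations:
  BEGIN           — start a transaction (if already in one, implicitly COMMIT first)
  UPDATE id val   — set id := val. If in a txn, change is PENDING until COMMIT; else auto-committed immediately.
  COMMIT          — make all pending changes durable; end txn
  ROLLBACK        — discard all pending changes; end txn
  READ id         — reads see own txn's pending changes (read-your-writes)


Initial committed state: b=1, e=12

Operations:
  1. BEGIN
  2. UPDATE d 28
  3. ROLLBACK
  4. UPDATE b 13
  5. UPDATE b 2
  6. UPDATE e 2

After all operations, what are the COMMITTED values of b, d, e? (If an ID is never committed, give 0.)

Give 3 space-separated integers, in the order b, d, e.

Answer: 2 0 2

Derivation:
Initial committed: {b=1, e=12}
Op 1: BEGIN: in_txn=True, pending={}
Op 2: UPDATE d=28 (pending; pending now {d=28})
Op 3: ROLLBACK: discarded pending ['d']; in_txn=False
Op 4: UPDATE b=13 (auto-commit; committed b=13)
Op 5: UPDATE b=2 (auto-commit; committed b=2)
Op 6: UPDATE e=2 (auto-commit; committed e=2)
Final committed: {b=2, e=2}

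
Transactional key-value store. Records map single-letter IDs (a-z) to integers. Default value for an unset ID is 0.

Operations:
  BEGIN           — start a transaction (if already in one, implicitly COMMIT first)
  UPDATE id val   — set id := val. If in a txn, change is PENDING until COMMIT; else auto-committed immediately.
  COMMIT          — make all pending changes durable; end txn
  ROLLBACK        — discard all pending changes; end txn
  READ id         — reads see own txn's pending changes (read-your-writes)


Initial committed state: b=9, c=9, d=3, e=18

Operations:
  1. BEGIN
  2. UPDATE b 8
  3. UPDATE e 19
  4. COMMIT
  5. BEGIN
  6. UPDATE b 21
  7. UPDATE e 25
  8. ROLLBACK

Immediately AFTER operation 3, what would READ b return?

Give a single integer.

Answer: 8

Derivation:
Initial committed: {b=9, c=9, d=3, e=18}
Op 1: BEGIN: in_txn=True, pending={}
Op 2: UPDATE b=8 (pending; pending now {b=8})
Op 3: UPDATE e=19 (pending; pending now {b=8, e=19})
After op 3: visible(b) = 8 (pending={b=8, e=19}, committed={b=9, c=9, d=3, e=18})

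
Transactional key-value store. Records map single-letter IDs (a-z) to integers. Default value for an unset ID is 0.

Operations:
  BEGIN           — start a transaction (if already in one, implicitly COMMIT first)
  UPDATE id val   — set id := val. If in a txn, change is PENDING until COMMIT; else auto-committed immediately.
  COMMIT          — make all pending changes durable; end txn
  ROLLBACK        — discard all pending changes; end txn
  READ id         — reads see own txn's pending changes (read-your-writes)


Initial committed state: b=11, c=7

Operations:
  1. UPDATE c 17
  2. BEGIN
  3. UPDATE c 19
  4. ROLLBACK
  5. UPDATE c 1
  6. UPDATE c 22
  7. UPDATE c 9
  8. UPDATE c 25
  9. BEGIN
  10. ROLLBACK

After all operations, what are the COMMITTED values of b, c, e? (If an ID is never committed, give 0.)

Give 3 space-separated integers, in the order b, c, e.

Initial committed: {b=11, c=7}
Op 1: UPDATE c=17 (auto-commit; committed c=17)
Op 2: BEGIN: in_txn=True, pending={}
Op 3: UPDATE c=19 (pending; pending now {c=19})
Op 4: ROLLBACK: discarded pending ['c']; in_txn=False
Op 5: UPDATE c=1 (auto-commit; committed c=1)
Op 6: UPDATE c=22 (auto-commit; committed c=22)
Op 7: UPDATE c=9 (auto-commit; committed c=9)
Op 8: UPDATE c=25 (auto-commit; committed c=25)
Op 9: BEGIN: in_txn=True, pending={}
Op 10: ROLLBACK: discarded pending []; in_txn=False
Final committed: {b=11, c=25}

Answer: 11 25 0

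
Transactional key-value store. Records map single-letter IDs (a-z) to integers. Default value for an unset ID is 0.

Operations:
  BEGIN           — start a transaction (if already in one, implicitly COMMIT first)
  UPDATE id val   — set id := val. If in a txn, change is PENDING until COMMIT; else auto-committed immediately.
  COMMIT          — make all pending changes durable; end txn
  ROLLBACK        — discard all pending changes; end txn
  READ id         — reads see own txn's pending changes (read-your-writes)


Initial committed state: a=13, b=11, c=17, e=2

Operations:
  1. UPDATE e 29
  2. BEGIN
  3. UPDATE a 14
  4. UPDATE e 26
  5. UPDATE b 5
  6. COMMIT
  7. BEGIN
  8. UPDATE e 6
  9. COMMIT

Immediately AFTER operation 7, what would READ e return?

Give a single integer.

Initial committed: {a=13, b=11, c=17, e=2}
Op 1: UPDATE e=29 (auto-commit; committed e=29)
Op 2: BEGIN: in_txn=True, pending={}
Op 3: UPDATE a=14 (pending; pending now {a=14})
Op 4: UPDATE e=26 (pending; pending now {a=14, e=26})
Op 5: UPDATE b=5 (pending; pending now {a=14, b=5, e=26})
Op 6: COMMIT: merged ['a', 'b', 'e'] into committed; committed now {a=14, b=5, c=17, e=26}
Op 7: BEGIN: in_txn=True, pending={}
After op 7: visible(e) = 26 (pending={}, committed={a=14, b=5, c=17, e=26})

Answer: 26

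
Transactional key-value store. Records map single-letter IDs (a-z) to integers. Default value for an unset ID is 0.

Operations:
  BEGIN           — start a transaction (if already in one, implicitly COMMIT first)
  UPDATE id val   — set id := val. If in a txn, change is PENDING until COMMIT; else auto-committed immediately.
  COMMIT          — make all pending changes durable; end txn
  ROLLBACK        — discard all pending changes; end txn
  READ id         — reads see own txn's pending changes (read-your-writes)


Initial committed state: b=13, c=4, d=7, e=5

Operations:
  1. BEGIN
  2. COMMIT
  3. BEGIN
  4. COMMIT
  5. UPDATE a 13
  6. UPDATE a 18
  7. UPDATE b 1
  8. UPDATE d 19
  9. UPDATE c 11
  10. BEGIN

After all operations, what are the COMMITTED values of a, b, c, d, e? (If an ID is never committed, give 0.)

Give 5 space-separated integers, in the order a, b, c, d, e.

Answer: 18 1 11 19 5

Derivation:
Initial committed: {b=13, c=4, d=7, e=5}
Op 1: BEGIN: in_txn=True, pending={}
Op 2: COMMIT: merged [] into committed; committed now {b=13, c=4, d=7, e=5}
Op 3: BEGIN: in_txn=True, pending={}
Op 4: COMMIT: merged [] into committed; committed now {b=13, c=4, d=7, e=5}
Op 5: UPDATE a=13 (auto-commit; committed a=13)
Op 6: UPDATE a=18 (auto-commit; committed a=18)
Op 7: UPDATE b=1 (auto-commit; committed b=1)
Op 8: UPDATE d=19 (auto-commit; committed d=19)
Op 9: UPDATE c=11 (auto-commit; committed c=11)
Op 10: BEGIN: in_txn=True, pending={}
Final committed: {a=18, b=1, c=11, d=19, e=5}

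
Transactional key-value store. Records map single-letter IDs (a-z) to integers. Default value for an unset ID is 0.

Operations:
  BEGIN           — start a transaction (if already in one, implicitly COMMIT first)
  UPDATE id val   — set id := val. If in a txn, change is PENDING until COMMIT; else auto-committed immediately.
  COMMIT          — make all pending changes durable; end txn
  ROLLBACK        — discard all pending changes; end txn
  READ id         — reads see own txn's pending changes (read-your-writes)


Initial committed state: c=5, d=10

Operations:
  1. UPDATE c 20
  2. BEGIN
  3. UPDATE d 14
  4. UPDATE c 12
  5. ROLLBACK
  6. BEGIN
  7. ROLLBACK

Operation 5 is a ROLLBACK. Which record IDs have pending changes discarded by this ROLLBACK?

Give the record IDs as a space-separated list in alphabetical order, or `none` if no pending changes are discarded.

Answer: c d

Derivation:
Initial committed: {c=5, d=10}
Op 1: UPDATE c=20 (auto-commit; committed c=20)
Op 2: BEGIN: in_txn=True, pending={}
Op 3: UPDATE d=14 (pending; pending now {d=14})
Op 4: UPDATE c=12 (pending; pending now {c=12, d=14})
Op 5: ROLLBACK: discarded pending ['c', 'd']; in_txn=False
Op 6: BEGIN: in_txn=True, pending={}
Op 7: ROLLBACK: discarded pending []; in_txn=False
ROLLBACK at op 5 discards: ['c', 'd']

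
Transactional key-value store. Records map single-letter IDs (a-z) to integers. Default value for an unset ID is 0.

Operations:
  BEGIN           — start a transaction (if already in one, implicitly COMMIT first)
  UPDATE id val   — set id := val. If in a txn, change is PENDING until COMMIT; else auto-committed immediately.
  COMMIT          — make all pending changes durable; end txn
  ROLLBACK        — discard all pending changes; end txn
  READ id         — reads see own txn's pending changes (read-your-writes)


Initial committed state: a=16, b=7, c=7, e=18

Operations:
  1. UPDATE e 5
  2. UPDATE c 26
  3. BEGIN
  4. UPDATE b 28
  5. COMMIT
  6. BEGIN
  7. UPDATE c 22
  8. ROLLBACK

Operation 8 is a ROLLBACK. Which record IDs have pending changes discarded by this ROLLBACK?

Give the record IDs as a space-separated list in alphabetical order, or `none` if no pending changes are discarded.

Answer: c

Derivation:
Initial committed: {a=16, b=7, c=7, e=18}
Op 1: UPDATE e=5 (auto-commit; committed e=5)
Op 2: UPDATE c=26 (auto-commit; committed c=26)
Op 3: BEGIN: in_txn=True, pending={}
Op 4: UPDATE b=28 (pending; pending now {b=28})
Op 5: COMMIT: merged ['b'] into committed; committed now {a=16, b=28, c=26, e=5}
Op 6: BEGIN: in_txn=True, pending={}
Op 7: UPDATE c=22 (pending; pending now {c=22})
Op 8: ROLLBACK: discarded pending ['c']; in_txn=False
ROLLBACK at op 8 discards: ['c']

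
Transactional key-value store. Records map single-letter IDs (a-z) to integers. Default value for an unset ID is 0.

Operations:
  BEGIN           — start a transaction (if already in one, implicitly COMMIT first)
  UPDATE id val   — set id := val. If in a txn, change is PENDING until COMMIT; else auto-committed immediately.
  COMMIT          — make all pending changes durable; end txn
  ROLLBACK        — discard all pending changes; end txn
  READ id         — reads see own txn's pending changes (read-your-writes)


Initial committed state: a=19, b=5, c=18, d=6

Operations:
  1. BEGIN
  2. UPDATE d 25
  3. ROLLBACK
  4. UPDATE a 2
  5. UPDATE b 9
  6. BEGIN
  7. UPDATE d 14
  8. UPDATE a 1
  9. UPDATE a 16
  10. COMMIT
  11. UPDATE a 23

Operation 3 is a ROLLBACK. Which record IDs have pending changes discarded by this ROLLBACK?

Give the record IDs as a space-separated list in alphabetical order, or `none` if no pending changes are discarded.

Initial committed: {a=19, b=5, c=18, d=6}
Op 1: BEGIN: in_txn=True, pending={}
Op 2: UPDATE d=25 (pending; pending now {d=25})
Op 3: ROLLBACK: discarded pending ['d']; in_txn=False
Op 4: UPDATE a=2 (auto-commit; committed a=2)
Op 5: UPDATE b=9 (auto-commit; committed b=9)
Op 6: BEGIN: in_txn=True, pending={}
Op 7: UPDATE d=14 (pending; pending now {d=14})
Op 8: UPDATE a=1 (pending; pending now {a=1, d=14})
Op 9: UPDATE a=16 (pending; pending now {a=16, d=14})
Op 10: COMMIT: merged ['a', 'd'] into committed; committed now {a=16, b=9, c=18, d=14}
Op 11: UPDATE a=23 (auto-commit; committed a=23)
ROLLBACK at op 3 discards: ['d']

Answer: d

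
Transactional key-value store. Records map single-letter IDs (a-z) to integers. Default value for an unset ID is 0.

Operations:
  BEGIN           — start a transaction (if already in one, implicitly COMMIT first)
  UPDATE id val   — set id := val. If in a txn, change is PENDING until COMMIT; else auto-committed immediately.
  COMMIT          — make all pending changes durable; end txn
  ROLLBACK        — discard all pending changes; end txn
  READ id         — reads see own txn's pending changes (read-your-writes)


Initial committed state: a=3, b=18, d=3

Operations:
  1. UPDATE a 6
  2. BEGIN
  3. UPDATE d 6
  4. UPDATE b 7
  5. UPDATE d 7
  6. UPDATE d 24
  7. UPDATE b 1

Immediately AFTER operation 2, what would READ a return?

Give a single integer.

Initial committed: {a=3, b=18, d=3}
Op 1: UPDATE a=6 (auto-commit; committed a=6)
Op 2: BEGIN: in_txn=True, pending={}
After op 2: visible(a) = 6 (pending={}, committed={a=6, b=18, d=3})

Answer: 6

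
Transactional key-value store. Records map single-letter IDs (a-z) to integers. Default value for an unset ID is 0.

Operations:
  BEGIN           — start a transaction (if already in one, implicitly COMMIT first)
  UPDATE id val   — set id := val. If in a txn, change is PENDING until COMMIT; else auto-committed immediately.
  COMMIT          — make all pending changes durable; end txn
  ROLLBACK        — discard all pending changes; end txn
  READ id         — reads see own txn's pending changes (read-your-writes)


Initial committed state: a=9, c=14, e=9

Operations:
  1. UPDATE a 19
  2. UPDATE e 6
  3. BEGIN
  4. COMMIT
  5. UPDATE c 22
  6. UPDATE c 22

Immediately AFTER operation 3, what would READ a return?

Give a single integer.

Answer: 19

Derivation:
Initial committed: {a=9, c=14, e=9}
Op 1: UPDATE a=19 (auto-commit; committed a=19)
Op 2: UPDATE e=6 (auto-commit; committed e=6)
Op 3: BEGIN: in_txn=True, pending={}
After op 3: visible(a) = 19 (pending={}, committed={a=19, c=14, e=6})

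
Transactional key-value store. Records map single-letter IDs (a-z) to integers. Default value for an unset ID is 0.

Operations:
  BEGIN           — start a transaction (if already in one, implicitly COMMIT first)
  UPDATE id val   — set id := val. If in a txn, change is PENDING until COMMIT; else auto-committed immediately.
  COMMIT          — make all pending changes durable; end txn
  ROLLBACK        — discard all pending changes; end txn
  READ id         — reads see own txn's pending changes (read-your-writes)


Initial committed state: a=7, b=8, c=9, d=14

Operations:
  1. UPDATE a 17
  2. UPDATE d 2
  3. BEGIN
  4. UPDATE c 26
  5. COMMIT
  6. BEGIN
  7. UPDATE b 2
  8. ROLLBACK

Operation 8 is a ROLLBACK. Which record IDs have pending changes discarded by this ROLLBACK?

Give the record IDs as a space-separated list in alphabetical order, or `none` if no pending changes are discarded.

Answer: b

Derivation:
Initial committed: {a=7, b=8, c=9, d=14}
Op 1: UPDATE a=17 (auto-commit; committed a=17)
Op 2: UPDATE d=2 (auto-commit; committed d=2)
Op 3: BEGIN: in_txn=True, pending={}
Op 4: UPDATE c=26 (pending; pending now {c=26})
Op 5: COMMIT: merged ['c'] into committed; committed now {a=17, b=8, c=26, d=2}
Op 6: BEGIN: in_txn=True, pending={}
Op 7: UPDATE b=2 (pending; pending now {b=2})
Op 8: ROLLBACK: discarded pending ['b']; in_txn=False
ROLLBACK at op 8 discards: ['b']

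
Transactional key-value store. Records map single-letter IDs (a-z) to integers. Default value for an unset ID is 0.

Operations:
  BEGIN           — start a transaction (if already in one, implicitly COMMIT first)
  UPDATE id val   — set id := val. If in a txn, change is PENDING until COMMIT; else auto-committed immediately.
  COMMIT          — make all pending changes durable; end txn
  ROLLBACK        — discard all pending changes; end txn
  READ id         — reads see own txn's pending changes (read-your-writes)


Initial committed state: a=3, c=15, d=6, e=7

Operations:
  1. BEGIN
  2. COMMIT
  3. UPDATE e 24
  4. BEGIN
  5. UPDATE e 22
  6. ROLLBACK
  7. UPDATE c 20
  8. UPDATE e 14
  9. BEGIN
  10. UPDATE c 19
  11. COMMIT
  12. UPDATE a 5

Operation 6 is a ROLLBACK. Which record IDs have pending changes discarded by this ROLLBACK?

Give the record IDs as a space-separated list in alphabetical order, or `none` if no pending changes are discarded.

Initial committed: {a=3, c=15, d=6, e=7}
Op 1: BEGIN: in_txn=True, pending={}
Op 2: COMMIT: merged [] into committed; committed now {a=3, c=15, d=6, e=7}
Op 3: UPDATE e=24 (auto-commit; committed e=24)
Op 4: BEGIN: in_txn=True, pending={}
Op 5: UPDATE e=22 (pending; pending now {e=22})
Op 6: ROLLBACK: discarded pending ['e']; in_txn=False
Op 7: UPDATE c=20 (auto-commit; committed c=20)
Op 8: UPDATE e=14 (auto-commit; committed e=14)
Op 9: BEGIN: in_txn=True, pending={}
Op 10: UPDATE c=19 (pending; pending now {c=19})
Op 11: COMMIT: merged ['c'] into committed; committed now {a=3, c=19, d=6, e=14}
Op 12: UPDATE a=5 (auto-commit; committed a=5)
ROLLBACK at op 6 discards: ['e']

Answer: e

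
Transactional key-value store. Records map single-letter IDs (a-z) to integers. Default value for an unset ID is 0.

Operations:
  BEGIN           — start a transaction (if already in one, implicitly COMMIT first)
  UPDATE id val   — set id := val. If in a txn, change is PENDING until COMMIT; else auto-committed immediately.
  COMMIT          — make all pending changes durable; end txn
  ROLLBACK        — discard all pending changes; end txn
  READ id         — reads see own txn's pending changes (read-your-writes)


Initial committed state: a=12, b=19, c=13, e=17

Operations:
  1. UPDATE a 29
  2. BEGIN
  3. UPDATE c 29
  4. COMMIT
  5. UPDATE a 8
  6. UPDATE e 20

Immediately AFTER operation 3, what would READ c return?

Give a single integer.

Initial committed: {a=12, b=19, c=13, e=17}
Op 1: UPDATE a=29 (auto-commit; committed a=29)
Op 2: BEGIN: in_txn=True, pending={}
Op 3: UPDATE c=29 (pending; pending now {c=29})
After op 3: visible(c) = 29 (pending={c=29}, committed={a=29, b=19, c=13, e=17})

Answer: 29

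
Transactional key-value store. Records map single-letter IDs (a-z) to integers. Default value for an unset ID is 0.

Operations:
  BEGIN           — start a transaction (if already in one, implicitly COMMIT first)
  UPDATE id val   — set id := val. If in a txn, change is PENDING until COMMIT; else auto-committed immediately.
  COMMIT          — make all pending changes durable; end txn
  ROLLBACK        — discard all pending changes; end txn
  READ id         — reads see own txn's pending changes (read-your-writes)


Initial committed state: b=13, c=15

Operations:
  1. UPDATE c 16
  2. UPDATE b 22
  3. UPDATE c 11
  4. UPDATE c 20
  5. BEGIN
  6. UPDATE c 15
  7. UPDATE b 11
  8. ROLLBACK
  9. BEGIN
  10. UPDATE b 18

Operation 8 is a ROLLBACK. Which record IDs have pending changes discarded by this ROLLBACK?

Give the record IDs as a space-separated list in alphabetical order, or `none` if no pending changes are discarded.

Initial committed: {b=13, c=15}
Op 1: UPDATE c=16 (auto-commit; committed c=16)
Op 2: UPDATE b=22 (auto-commit; committed b=22)
Op 3: UPDATE c=11 (auto-commit; committed c=11)
Op 4: UPDATE c=20 (auto-commit; committed c=20)
Op 5: BEGIN: in_txn=True, pending={}
Op 6: UPDATE c=15 (pending; pending now {c=15})
Op 7: UPDATE b=11 (pending; pending now {b=11, c=15})
Op 8: ROLLBACK: discarded pending ['b', 'c']; in_txn=False
Op 9: BEGIN: in_txn=True, pending={}
Op 10: UPDATE b=18 (pending; pending now {b=18})
ROLLBACK at op 8 discards: ['b', 'c']

Answer: b c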